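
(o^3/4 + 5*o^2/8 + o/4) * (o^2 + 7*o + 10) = o^5/4 + 19*o^4/8 + 57*o^3/8 + 8*o^2 + 5*o/2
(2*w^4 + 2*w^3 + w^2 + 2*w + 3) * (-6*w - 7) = -12*w^5 - 26*w^4 - 20*w^3 - 19*w^2 - 32*w - 21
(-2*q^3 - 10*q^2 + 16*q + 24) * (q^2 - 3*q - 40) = -2*q^5 - 4*q^4 + 126*q^3 + 376*q^2 - 712*q - 960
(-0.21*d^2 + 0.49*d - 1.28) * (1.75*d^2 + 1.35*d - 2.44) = -0.3675*d^4 + 0.574*d^3 - 1.0661*d^2 - 2.9236*d + 3.1232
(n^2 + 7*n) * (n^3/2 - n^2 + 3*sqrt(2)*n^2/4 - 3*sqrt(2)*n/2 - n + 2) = n^5/2 + 3*sqrt(2)*n^4/4 + 5*n^4/2 - 8*n^3 + 15*sqrt(2)*n^3/4 - 21*sqrt(2)*n^2/2 - 5*n^2 + 14*n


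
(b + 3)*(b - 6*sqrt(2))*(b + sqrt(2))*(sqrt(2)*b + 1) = sqrt(2)*b^4 - 9*b^3 + 3*sqrt(2)*b^3 - 27*b^2 - 17*sqrt(2)*b^2 - 51*sqrt(2)*b - 12*b - 36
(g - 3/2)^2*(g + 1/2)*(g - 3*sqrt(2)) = g^4 - 3*sqrt(2)*g^3 - 5*g^3/2 + 3*g^2/4 + 15*sqrt(2)*g^2/2 - 9*sqrt(2)*g/4 + 9*g/8 - 27*sqrt(2)/8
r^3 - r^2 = r^2*(r - 1)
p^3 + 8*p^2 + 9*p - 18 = (p - 1)*(p + 3)*(p + 6)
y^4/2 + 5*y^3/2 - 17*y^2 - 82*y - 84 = (y/2 + 1)*(y - 6)*(y + 2)*(y + 7)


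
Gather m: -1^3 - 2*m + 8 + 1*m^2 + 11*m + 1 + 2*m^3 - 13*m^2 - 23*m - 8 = 2*m^3 - 12*m^2 - 14*m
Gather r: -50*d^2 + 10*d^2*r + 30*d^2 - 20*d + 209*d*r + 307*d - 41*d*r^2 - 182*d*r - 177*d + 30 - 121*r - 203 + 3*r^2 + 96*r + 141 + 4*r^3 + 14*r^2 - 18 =-20*d^2 + 110*d + 4*r^3 + r^2*(17 - 41*d) + r*(10*d^2 + 27*d - 25) - 50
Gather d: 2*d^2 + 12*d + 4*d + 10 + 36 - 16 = 2*d^2 + 16*d + 30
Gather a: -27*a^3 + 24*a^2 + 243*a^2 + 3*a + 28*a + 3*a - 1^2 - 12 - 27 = -27*a^3 + 267*a^2 + 34*a - 40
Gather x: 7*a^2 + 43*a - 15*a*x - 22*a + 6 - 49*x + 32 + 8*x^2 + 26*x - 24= 7*a^2 + 21*a + 8*x^2 + x*(-15*a - 23) + 14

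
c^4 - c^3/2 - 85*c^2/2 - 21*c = c*(c - 7)*(c + 1/2)*(c + 6)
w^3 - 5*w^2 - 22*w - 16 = (w - 8)*(w + 1)*(w + 2)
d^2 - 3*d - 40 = (d - 8)*(d + 5)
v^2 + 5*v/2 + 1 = (v + 1/2)*(v + 2)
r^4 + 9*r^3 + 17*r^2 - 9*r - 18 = (r - 1)*(r + 1)*(r + 3)*(r + 6)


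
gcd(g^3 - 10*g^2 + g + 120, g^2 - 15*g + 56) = g - 8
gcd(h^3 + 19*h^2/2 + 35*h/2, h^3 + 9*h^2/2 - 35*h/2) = h^2 + 7*h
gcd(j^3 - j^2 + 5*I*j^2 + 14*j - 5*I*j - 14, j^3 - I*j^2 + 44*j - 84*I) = j^2 + 5*I*j + 14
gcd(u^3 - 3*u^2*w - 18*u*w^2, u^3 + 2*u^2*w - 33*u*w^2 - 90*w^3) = u^2 - 3*u*w - 18*w^2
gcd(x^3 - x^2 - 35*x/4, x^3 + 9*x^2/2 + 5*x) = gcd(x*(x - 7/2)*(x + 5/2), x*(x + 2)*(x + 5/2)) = x^2 + 5*x/2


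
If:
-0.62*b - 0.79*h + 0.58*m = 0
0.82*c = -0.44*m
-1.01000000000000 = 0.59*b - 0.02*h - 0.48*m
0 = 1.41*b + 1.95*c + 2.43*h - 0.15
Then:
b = -3.34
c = 1.10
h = 1.12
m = -2.05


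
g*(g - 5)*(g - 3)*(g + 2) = g^4 - 6*g^3 - g^2 + 30*g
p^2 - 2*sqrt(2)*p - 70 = (p - 7*sqrt(2))*(p + 5*sqrt(2))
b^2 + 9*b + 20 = (b + 4)*(b + 5)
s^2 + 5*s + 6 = (s + 2)*(s + 3)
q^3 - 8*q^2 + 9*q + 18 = (q - 6)*(q - 3)*(q + 1)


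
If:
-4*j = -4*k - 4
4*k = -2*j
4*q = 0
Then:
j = 2/3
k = -1/3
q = 0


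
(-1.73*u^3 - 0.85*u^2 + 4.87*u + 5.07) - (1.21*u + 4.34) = -1.73*u^3 - 0.85*u^2 + 3.66*u + 0.73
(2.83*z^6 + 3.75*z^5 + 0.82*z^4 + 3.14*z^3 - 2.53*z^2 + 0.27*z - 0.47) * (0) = 0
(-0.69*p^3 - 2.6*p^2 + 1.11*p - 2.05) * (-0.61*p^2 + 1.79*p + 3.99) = 0.4209*p^5 + 0.3509*p^4 - 8.0842*p^3 - 7.1366*p^2 + 0.759400000000001*p - 8.1795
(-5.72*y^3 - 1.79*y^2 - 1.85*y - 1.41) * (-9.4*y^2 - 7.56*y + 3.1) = 53.768*y^5 + 60.0692*y^4 + 13.1904*y^3 + 21.691*y^2 + 4.9246*y - 4.371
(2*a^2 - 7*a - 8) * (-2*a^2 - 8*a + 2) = -4*a^4 - 2*a^3 + 76*a^2 + 50*a - 16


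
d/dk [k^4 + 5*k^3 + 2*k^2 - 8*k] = 4*k^3 + 15*k^2 + 4*k - 8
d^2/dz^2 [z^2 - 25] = 2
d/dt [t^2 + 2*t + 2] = 2*t + 2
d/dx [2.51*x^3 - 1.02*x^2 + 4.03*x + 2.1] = 7.53*x^2 - 2.04*x + 4.03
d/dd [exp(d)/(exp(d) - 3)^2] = (-exp(d) - 3)*exp(d)/(exp(d) - 3)^3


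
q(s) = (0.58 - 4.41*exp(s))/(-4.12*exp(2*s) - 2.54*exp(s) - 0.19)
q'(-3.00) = 1.17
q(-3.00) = -1.10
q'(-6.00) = 0.15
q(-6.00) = -2.90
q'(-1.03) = 0.23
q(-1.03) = 0.61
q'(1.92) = -0.13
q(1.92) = 0.14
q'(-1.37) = 0.49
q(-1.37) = 0.49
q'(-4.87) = 0.41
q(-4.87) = -2.60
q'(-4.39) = 0.60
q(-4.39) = -2.36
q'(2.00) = -0.12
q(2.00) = 0.13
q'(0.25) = -0.26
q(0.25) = 0.50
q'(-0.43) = -0.11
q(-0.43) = 0.64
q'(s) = (0.58 - 4.41*exp(s))*(8.24*exp(2*s) + 2.54*exp(s))/(-4.12*exp(2*s) - 2.54*exp(s) - 0.19)^2 - 4.41*exp(s)/(-4.12*exp(2*s) - 2.54*exp(s) - 0.19) = (-18.1692*exp(2*s) + 4.7792*exp(s) + 2.3111)*exp(s)/(16.9744*exp(4*s) + 20.9296*exp(3*s) + 8.0172*exp(2*s) + 0.9652*exp(s) + 0.0361)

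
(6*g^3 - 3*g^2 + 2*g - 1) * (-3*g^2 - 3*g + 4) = -18*g^5 - 9*g^4 + 27*g^3 - 15*g^2 + 11*g - 4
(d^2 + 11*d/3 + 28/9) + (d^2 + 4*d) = 2*d^2 + 23*d/3 + 28/9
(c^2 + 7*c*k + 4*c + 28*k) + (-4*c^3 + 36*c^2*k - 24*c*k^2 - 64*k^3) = -4*c^3 + 36*c^2*k + c^2 - 24*c*k^2 + 7*c*k + 4*c - 64*k^3 + 28*k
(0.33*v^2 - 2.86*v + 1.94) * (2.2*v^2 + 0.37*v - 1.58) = 0.726*v^4 - 6.1699*v^3 + 2.6884*v^2 + 5.2366*v - 3.0652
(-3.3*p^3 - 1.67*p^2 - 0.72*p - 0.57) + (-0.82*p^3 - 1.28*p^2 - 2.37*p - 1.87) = -4.12*p^3 - 2.95*p^2 - 3.09*p - 2.44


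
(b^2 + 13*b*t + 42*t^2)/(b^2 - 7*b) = (b^2 + 13*b*t + 42*t^2)/(b*(b - 7))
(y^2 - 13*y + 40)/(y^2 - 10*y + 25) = (y - 8)/(y - 5)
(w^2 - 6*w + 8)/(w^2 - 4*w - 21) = (-w^2 + 6*w - 8)/(-w^2 + 4*w + 21)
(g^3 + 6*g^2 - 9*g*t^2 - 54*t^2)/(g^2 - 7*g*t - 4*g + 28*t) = (g^3 + 6*g^2 - 9*g*t^2 - 54*t^2)/(g^2 - 7*g*t - 4*g + 28*t)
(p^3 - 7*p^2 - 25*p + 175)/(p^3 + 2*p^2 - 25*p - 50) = (p - 7)/(p + 2)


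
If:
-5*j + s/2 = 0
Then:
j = s/10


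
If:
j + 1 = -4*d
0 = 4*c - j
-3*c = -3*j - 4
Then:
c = -4/9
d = 7/36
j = -16/9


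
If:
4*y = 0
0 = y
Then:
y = 0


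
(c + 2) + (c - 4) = 2*c - 2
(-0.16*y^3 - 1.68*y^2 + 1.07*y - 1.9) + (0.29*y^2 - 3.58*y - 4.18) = -0.16*y^3 - 1.39*y^2 - 2.51*y - 6.08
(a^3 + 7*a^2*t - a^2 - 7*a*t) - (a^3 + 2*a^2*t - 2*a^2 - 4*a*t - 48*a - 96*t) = 5*a^2*t + a^2 - 3*a*t + 48*a + 96*t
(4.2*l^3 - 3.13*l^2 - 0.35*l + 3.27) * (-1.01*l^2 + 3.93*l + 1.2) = -4.242*l^5 + 19.6673*l^4 - 6.9074*l^3 - 8.4342*l^2 + 12.4311*l + 3.924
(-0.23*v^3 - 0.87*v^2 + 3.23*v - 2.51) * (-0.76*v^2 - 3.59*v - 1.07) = 0.1748*v^5 + 1.4869*v^4 + 0.9146*v^3 - 8.7572*v^2 + 5.5548*v + 2.6857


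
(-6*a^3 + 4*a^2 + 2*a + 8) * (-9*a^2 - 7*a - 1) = 54*a^5 + 6*a^4 - 40*a^3 - 90*a^2 - 58*a - 8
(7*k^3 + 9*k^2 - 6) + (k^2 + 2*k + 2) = 7*k^3 + 10*k^2 + 2*k - 4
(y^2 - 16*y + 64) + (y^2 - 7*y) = 2*y^2 - 23*y + 64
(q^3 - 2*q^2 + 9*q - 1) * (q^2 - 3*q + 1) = q^5 - 5*q^4 + 16*q^3 - 30*q^2 + 12*q - 1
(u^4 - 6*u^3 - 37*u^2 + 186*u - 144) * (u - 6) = u^5 - 12*u^4 - u^3 + 408*u^2 - 1260*u + 864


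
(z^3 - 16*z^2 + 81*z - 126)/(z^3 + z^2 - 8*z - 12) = (z^2 - 13*z + 42)/(z^2 + 4*z + 4)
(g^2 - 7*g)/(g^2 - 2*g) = (g - 7)/(g - 2)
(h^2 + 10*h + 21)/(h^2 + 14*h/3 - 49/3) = 3*(h + 3)/(3*h - 7)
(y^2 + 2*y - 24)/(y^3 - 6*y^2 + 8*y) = (y + 6)/(y*(y - 2))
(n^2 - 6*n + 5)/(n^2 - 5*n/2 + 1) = 2*(n^2 - 6*n + 5)/(2*n^2 - 5*n + 2)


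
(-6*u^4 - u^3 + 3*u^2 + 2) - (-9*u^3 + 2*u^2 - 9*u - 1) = -6*u^4 + 8*u^3 + u^2 + 9*u + 3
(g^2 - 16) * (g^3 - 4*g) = g^5 - 20*g^3 + 64*g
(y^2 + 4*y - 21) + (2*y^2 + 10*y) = 3*y^2 + 14*y - 21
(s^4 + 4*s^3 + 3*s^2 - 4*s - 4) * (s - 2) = s^5 + 2*s^4 - 5*s^3 - 10*s^2 + 4*s + 8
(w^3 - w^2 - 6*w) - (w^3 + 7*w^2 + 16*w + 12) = -8*w^2 - 22*w - 12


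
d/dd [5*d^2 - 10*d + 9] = 10*d - 10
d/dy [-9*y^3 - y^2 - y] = -27*y^2 - 2*y - 1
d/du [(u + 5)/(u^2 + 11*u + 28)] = (u^2 + 11*u - (u + 5)*(2*u + 11) + 28)/(u^2 + 11*u + 28)^2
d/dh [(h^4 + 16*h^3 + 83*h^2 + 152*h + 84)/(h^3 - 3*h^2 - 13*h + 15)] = (h^6 - 6*h^5 - 170*h^4 - 660*h^3 - 155*h^2 + 2994*h + 3372)/(h^6 - 6*h^5 - 17*h^4 + 108*h^3 + 79*h^2 - 390*h + 225)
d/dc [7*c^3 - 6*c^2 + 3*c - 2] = 21*c^2 - 12*c + 3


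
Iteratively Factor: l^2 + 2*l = (l + 2)*(l)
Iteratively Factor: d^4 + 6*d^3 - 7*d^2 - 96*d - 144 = (d + 3)*(d^3 + 3*d^2 - 16*d - 48) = (d + 3)*(d + 4)*(d^2 - d - 12) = (d + 3)^2*(d + 4)*(d - 4)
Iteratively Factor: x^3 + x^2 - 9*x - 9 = (x + 3)*(x^2 - 2*x - 3) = (x + 1)*(x + 3)*(x - 3)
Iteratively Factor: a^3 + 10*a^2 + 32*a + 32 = (a + 4)*(a^2 + 6*a + 8) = (a + 2)*(a + 4)*(a + 4)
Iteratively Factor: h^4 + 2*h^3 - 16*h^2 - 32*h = (h + 2)*(h^3 - 16*h) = (h - 4)*(h + 2)*(h^2 + 4*h) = (h - 4)*(h + 2)*(h + 4)*(h)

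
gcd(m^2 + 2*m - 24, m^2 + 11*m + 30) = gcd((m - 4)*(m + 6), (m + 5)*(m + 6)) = m + 6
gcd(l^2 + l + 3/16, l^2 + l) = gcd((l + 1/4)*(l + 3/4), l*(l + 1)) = 1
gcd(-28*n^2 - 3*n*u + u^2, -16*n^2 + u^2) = 4*n + u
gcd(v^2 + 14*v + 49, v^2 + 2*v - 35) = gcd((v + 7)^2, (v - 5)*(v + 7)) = v + 7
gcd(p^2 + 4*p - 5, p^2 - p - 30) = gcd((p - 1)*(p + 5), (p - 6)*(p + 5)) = p + 5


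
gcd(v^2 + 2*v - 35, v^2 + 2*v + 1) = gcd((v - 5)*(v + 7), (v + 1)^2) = 1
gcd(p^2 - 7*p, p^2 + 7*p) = p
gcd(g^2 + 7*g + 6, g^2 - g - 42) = g + 6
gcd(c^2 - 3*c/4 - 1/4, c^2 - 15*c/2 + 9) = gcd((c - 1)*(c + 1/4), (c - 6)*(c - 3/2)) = 1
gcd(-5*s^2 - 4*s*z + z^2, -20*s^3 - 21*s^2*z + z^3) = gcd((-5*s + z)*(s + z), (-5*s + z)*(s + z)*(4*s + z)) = -5*s^2 - 4*s*z + z^2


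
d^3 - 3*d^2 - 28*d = d*(d - 7)*(d + 4)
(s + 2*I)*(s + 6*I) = s^2 + 8*I*s - 12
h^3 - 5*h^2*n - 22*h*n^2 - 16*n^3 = (h - 8*n)*(h + n)*(h + 2*n)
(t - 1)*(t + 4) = t^2 + 3*t - 4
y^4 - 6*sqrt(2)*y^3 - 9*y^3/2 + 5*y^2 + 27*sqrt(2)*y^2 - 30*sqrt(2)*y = y*(y - 5/2)*(y - 2)*(y - 6*sqrt(2))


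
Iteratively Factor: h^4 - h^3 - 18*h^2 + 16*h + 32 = (h - 4)*(h^3 + 3*h^2 - 6*h - 8) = (h - 4)*(h + 4)*(h^2 - h - 2) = (h - 4)*(h + 1)*(h + 4)*(h - 2)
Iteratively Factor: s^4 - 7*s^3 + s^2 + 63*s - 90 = (s - 2)*(s^3 - 5*s^2 - 9*s + 45) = (s - 3)*(s - 2)*(s^2 - 2*s - 15) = (s - 3)*(s - 2)*(s + 3)*(s - 5)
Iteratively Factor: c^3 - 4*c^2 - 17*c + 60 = (c - 3)*(c^2 - c - 20) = (c - 5)*(c - 3)*(c + 4)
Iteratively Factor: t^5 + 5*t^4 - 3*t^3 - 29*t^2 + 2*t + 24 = (t - 2)*(t^4 + 7*t^3 + 11*t^2 - 7*t - 12) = (t - 2)*(t + 3)*(t^3 + 4*t^2 - t - 4) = (t - 2)*(t - 1)*(t + 3)*(t^2 + 5*t + 4) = (t - 2)*(t - 1)*(t + 1)*(t + 3)*(t + 4)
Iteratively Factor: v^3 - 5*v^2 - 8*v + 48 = (v - 4)*(v^2 - v - 12) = (v - 4)*(v + 3)*(v - 4)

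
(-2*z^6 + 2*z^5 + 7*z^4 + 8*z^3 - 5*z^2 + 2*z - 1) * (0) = 0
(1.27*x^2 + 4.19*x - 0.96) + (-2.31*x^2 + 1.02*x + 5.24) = -1.04*x^2 + 5.21*x + 4.28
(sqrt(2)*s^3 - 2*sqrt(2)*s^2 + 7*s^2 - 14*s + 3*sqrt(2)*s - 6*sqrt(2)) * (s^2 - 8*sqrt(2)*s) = sqrt(2)*s^5 - 9*s^4 - 2*sqrt(2)*s^4 - 53*sqrt(2)*s^3 + 18*s^3 - 48*s^2 + 106*sqrt(2)*s^2 + 96*s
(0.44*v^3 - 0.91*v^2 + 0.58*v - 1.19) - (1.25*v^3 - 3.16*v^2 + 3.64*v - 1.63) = -0.81*v^3 + 2.25*v^2 - 3.06*v + 0.44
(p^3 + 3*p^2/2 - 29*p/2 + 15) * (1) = p^3 + 3*p^2/2 - 29*p/2 + 15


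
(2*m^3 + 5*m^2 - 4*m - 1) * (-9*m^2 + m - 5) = -18*m^5 - 43*m^4 + 31*m^3 - 20*m^2 + 19*m + 5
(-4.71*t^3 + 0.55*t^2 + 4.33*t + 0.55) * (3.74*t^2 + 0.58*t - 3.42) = -17.6154*t^5 - 0.674799999999999*t^4 + 32.6214*t^3 + 2.6874*t^2 - 14.4896*t - 1.881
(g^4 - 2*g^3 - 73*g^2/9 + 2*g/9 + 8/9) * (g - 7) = g^5 - 9*g^4 + 53*g^3/9 + 57*g^2 - 2*g/3 - 56/9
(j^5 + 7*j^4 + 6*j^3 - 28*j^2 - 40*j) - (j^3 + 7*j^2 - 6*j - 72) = j^5 + 7*j^4 + 5*j^3 - 35*j^2 - 34*j + 72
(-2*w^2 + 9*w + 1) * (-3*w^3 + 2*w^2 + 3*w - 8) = 6*w^5 - 31*w^4 + 9*w^3 + 45*w^2 - 69*w - 8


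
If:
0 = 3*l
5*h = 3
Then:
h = 3/5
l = 0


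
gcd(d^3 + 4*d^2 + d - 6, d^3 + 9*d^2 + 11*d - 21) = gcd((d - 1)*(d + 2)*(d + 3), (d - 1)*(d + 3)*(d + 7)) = d^2 + 2*d - 3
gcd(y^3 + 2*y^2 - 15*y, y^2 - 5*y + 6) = y - 3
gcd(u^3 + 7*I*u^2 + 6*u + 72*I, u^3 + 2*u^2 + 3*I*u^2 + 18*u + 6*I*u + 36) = u^2 + 3*I*u + 18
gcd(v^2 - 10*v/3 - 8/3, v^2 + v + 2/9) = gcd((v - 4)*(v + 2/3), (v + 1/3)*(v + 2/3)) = v + 2/3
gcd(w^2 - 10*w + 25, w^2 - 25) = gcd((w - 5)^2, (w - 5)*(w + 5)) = w - 5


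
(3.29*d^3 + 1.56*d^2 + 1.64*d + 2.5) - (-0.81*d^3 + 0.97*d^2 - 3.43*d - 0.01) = 4.1*d^3 + 0.59*d^2 + 5.07*d + 2.51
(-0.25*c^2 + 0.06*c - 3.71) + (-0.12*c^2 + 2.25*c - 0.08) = -0.37*c^2 + 2.31*c - 3.79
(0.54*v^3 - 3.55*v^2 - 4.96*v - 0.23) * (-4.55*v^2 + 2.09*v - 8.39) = -2.457*v^5 + 17.2811*v^4 + 10.6179*v^3 + 20.4646*v^2 + 41.1337*v + 1.9297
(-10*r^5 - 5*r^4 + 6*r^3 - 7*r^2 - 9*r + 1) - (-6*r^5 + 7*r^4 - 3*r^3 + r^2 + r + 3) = -4*r^5 - 12*r^4 + 9*r^3 - 8*r^2 - 10*r - 2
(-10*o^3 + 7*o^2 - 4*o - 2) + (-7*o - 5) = -10*o^3 + 7*o^2 - 11*o - 7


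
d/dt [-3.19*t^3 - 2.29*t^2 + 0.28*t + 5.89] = -9.57*t^2 - 4.58*t + 0.28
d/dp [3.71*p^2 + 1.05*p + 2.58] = 7.42*p + 1.05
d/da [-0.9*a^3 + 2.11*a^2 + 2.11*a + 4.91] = -2.7*a^2 + 4.22*a + 2.11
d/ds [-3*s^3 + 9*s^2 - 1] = 9*s*(2 - s)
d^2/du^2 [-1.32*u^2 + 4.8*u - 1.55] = -2.64000000000000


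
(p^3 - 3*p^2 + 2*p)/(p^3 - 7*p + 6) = p/(p + 3)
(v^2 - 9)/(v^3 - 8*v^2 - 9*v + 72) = 1/(v - 8)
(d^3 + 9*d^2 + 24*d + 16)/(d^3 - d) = (d^2 + 8*d + 16)/(d*(d - 1))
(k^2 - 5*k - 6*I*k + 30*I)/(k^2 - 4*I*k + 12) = (k - 5)/(k + 2*I)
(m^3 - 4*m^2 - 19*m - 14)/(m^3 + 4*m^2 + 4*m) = (m^2 - 6*m - 7)/(m*(m + 2))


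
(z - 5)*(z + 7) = z^2 + 2*z - 35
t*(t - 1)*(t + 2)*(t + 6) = t^4 + 7*t^3 + 4*t^2 - 12*t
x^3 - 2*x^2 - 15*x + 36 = (x - 3)^2*(x + 4)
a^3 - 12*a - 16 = (a - 4)*(a + 2)^2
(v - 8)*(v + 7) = v^2 - v - 56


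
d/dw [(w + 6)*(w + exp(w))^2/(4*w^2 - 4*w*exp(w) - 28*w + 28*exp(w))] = (w + exp(w))*((w + 6)*(w + exp(w))*(w*exp(w) - 2*w - 6*exp(w) + 7) + (w + 2*(w + 6)*(exp(w) + 1) + exp(w))*(w^2 - w*exp(w) - 7*w + 7*exp(w)))/(4*(w^2 - w*exp(w) - 7*w + 7*exp(w))^2)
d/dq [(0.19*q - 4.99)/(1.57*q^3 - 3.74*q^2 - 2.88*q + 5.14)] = (-0.5966*q^3 + 24.2135*q^2 - 37.3252*q - 13.3946)/(2.4649*q^6 - 11.7436*q^5 + 4.9444*q^4 + 37.682*q^3 - 30.1528*q^2 - 29.6064*q + 26.4196)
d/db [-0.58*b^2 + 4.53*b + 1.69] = 4.53 - 1.16*b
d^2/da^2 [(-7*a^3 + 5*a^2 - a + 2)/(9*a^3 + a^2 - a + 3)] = 4*(234*a^6 - 216*a^5 + 1107*a^4 - 396*a^3 + 66*a^2 - 174*a + 19)/(729*a^9 + 243*a^8 - 216*a^7 + 676*a^6 + 186*a^5 - 150*a^4 + 224*a^3 + 36*a^2 - 27*a + 27)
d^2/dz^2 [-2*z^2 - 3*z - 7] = -4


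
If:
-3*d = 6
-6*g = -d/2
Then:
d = -2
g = -1/6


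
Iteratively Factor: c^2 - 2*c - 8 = (c + 2)*(c - 4)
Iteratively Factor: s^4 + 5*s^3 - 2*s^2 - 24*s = (s + 4)*(s^3 + s^2 - 6*s) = (s + 3)*(s + 4)*(s^2 - 2*s) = s*(s + 3)*(s + 4)*(s - 2)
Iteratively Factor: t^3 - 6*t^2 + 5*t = (t - 5)*(t^2 - t) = (t - 5)*(t - 1)*(t)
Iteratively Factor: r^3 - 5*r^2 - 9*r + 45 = (r + 3)*(r^2 - 8*r + 15) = (r - 5)*(r + 3)*(r - 3)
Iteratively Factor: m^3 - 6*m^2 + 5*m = (m)*(m^2 - 6*m + 5) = m*(m - 5)*(m - 1)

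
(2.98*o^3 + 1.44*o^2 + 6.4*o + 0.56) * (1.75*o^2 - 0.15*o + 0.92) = 5.215*o^5 + 2.073*o^4 + 13.7256*o^3 + 1.3448*o^2 + 5.804*o + 0.5152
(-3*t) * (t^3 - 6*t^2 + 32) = -3*t^4 + 18*t^3 - 96*t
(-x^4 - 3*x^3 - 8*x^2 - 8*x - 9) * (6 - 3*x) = 3*x^5 + 3*x^4 + 6*x^3 - 24*x^2 - 21*x - 54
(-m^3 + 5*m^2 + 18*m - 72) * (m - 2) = -m^4 + 7*m^3 + 8*m^2 - 108*m + 144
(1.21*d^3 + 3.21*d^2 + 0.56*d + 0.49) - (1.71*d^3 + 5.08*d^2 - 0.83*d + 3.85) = -0.5*d^3 - 1.87*d^2 + 1.39*d - 3.36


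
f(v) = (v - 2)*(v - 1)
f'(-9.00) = -21.00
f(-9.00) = 110.00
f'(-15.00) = -33.00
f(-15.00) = 272.00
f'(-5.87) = -14.74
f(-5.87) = 54.07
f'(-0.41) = -3.82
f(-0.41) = 3.40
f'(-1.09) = -5.18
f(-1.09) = 6.46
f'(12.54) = 22.08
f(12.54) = 121.63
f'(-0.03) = -3.06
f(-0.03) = 2.09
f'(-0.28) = -3.56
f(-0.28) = 2.92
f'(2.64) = 2.28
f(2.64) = 1.05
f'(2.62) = 2.24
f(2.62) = 1.00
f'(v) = 2*v - 3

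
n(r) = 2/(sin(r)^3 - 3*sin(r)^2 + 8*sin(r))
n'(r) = 2*(-3*sin(r)^2*cos(r) + 6*sin(r)*cos(r) - 8*cos(r))/(sin(r)^3 - 3*sin(r)^2 + 8*sin(r))^2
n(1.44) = 0.34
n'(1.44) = -0.04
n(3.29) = -1.60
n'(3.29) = 11.30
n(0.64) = 0.51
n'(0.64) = -0.57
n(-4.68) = 0.33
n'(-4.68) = 0.01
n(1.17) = 0.36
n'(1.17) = -0.12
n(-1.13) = -0.19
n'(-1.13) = -0.12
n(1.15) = 0.36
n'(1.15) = -0.13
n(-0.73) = -0.29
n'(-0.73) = -0.41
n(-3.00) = -1.68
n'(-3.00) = 12.42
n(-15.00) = -0.30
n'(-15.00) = 0.44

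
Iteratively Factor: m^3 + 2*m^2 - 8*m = (m + 4)*(m^2 - 2*m) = m*(m + 4)*(m - 2)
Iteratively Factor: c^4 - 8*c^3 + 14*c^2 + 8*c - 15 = (c - 3)*(c^3 - 5*c^2 - c + 5) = (c - 5)*(c - 3)*(c^2 - 1) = (c - 5)*(c - 3)*(c + 1)*(c - 1)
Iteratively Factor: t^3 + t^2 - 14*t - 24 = (t - 4)*(t^2 + 5*t + 6) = (t - 4)*(t + 3)*(t + 2)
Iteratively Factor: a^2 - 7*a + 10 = (a - 2)*(a - 5)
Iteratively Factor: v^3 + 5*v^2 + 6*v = (v + 3)*(v^2 + 2*v) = v*(v + 3)*(v + 2)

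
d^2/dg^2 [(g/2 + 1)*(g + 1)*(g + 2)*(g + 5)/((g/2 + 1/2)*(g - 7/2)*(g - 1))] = 4*(325*g^3 - 327*g^2 - 1941*g + 3293)/(8*g^6 - 108*g^5 + 570*g^4 - 1485*g^3 + 1995*g^2 - 1323*g + 343)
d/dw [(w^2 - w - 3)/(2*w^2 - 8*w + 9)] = 3*(-2*w^2 + 10*w - 11)/(4*w^4 - 32*w^3 + 100*w^2 - 144*w + 81)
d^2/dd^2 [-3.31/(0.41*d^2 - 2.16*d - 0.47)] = (-1.112822*d^2 + 5.862672*d + 3.31*(0.82*d - 2.16)*(1.64*d - 4.32) + 1.275674)/(-0.41*d^2 + 2.16*d + 0.47)^3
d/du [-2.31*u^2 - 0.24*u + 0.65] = -4.62*u - 0.24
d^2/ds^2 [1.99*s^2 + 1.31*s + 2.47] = 3.98000000000000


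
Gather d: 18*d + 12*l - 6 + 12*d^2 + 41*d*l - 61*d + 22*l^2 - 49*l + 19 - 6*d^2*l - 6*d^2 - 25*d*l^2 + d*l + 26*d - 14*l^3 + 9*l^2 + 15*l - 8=d^2*(6 - 6*l) + d*(-25*l^2 + 42*l - 17) - 14*l^3 + 31*l^2 - 22*l + 5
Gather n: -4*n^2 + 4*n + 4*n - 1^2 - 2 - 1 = -4*n^2 + 8*n - 4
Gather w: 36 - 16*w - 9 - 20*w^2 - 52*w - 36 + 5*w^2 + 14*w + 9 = -15*w^2 - 54*w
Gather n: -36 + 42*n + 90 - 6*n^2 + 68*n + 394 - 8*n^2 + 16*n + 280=-14*n^2 + 126*n + 728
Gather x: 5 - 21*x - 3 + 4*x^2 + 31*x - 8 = 4*x^2 + 10*x - 6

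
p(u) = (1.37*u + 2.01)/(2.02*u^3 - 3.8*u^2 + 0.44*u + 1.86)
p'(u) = (1.37*u + 2.01)*(-6.06*u^2 + 7.6*u - 0.44)/(2.02*u^3 - 3.8*u^2 + 0.44*u + 1.86)^2 + 1.37/(2.02*u^3 - 3.8*u^2 + 0.44*u + 1.86) = (-5.5348*u^3 - 6.9746*u^2 + 15.276*u + 1.6638)/(4.0804*u^6 - 15.352*u^5 + 16.2176*u^4 + 4.1704*u^3 - 13.9424*u^2 + 1.6368*u + 3.4596)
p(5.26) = 0.05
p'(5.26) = -0.02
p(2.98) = 0.27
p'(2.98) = -0.31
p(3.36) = 0.18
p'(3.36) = -0.17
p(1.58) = 4.03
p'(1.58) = -12.52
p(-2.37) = 0.03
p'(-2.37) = -0.00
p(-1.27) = -0.03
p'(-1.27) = -0.22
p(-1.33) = -0.02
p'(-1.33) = -0.17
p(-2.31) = 0.03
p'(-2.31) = -0.00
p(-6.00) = 0.01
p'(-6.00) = 0.00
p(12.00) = 0.01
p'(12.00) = -0.00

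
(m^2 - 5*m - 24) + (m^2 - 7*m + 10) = 2*m^2 - 12*m - 14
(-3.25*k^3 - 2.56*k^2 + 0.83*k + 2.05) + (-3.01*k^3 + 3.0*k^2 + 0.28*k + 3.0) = -6.26*k^3 + 0.44*k^2 + 1.11*k + 5.05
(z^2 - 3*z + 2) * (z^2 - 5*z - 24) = z^4 - 8*z^3 - 7*z^2 + 62*z - 48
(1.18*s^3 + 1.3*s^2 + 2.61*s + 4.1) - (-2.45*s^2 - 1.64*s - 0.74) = 1.18*s^3 + 3.75*s^2 + 4.25*s + 4.84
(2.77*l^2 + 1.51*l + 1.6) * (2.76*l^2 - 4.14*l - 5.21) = 7.6452*l^4 - 7.3002*l^3 - 16.2671*l^2 - 14.4911*l - 8.336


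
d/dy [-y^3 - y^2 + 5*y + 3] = -3*y^2 - 2*y + 5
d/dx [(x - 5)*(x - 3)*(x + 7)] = 3*x^2 - 2*x - 41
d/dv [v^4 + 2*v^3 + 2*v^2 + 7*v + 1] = 4*v^3 + 6*v^2 + 4*v + 7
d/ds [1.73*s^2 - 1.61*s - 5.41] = 3.46*s - 1.61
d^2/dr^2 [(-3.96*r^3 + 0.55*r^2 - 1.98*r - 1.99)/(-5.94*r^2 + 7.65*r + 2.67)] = (2.27373675443232e-13*r^5 + 678.845772*r^3 + 854.258724*r^2 - 184.768452*r + 207.314784)/(209.584584*r^6 - 809.75862*r^5 + 760.249314*r^4 + 280.267695*r^3 - 341.728227*r^2 - 163.608255*r - 19.034163)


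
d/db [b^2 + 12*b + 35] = 2*b + 12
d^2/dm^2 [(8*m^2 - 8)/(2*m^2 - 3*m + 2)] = 16*(6*m^3 - 24*m^2 + 18*m - 1)/(8*m^6 - 36*m^5 + 78*m^4 - 99*m^3 + 78*m^2 - 36*m + 8)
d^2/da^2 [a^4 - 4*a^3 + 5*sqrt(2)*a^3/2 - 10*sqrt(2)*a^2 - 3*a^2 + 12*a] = 12*a^2 - 24*a + 15*sqrt(2)*a - 20*sqrt(2) - 6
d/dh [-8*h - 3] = -8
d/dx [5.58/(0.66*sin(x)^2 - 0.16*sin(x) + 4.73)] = (0.8928 - 7.3656*sin(x))*cos(x)/(0.66*sin(x)^2 - 0.16*sin(x) + 4.73)^2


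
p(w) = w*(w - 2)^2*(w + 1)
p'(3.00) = 31.00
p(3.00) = 12.00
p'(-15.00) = -15521.00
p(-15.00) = 60690.00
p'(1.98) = -0.23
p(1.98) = 0.00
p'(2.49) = 9.95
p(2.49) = 2.09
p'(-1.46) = -27.63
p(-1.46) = 8.04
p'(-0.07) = 3.95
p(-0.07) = -0.28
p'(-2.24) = -86.12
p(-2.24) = 49.93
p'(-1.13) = -13.26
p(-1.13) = 1.44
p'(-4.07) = -414.76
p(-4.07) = 460.37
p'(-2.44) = -107.69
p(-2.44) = 69.27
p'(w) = w*(w - 2)^2 + w*(w + 1)*(2*w - 4) + (w - 2)^2*(w + 1)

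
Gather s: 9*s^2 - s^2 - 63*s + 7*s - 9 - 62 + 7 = 8*s^2 - 56*s - 64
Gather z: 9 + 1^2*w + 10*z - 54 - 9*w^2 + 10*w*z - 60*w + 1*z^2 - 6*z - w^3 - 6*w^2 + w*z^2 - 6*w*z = -w^3 - 15*w^2 - 59*w + z^2*(w + 1) + z*(4*w + 4) - 45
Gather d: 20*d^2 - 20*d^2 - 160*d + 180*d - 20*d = 0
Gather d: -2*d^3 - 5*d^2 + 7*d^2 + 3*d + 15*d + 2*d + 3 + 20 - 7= -2*d^3 + 2*d^2 + 20*d + 16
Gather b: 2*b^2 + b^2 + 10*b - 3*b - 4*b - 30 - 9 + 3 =3*b^2 + 3*b - 36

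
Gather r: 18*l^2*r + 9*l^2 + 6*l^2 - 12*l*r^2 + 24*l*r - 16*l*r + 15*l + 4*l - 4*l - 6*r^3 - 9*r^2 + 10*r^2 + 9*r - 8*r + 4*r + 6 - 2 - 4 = 15*l^2 + 15*l - 6*r^3 + r^2*(1 - 12*l) + r*(18*l^2 + 8*l + 5)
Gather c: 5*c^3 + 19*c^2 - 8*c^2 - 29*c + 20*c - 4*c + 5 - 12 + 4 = 5*c^3 + 11*c^2 - 13*c - 3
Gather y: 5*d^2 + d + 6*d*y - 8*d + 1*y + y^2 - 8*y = 5*d^2 - 7*d + y^2 + y*(6*d - 7)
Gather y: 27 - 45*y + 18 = 45 - 45*y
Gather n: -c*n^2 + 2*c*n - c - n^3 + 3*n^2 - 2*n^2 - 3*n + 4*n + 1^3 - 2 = -c - n^3 + n^2*(1 - c) + n*(2*c + 1) - 1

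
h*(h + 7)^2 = h^3 + 14*h^2 + 49*h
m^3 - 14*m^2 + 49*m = m*(m - 7)^2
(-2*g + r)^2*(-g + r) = -4*g^3 + 8*g^2*r - 5*g*r^2 + r^3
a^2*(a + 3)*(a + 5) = a^4 + 8*a^3 + 15*a^2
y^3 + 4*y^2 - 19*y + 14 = (y - 2)*(y - 1)*(y + 7)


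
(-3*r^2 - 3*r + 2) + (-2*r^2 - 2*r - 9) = -5*r^2 - 5*r - 7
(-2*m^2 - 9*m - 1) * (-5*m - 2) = 10*m^3 + 49*m^2 + 23*m + 2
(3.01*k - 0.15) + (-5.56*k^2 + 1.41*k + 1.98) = -5.56*k^2 + 4.42*k + 1.83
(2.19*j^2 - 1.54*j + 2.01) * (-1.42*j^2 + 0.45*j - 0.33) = -3.1098*j^4 + 3.1723*j^3 - 4.2699*j^2 + 1.4127*j - 0.6633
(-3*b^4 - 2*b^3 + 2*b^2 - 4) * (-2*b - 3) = 6*b^5 + 13*b^4 + 2*b^3 - 6*b^2 + 8*b + 12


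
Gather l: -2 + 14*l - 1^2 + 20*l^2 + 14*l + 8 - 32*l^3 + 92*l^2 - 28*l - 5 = -32*l^3 + 112*l^2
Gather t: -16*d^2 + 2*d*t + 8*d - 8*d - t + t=-16*d^2 + 2*d*t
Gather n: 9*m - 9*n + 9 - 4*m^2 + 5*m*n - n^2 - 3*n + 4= -4*m^2 + 9*m - n^2 + n*(5*m - 12) + 13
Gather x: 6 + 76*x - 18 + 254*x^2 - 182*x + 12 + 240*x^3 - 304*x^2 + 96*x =240*x^3 - 50*x^2 - 10*x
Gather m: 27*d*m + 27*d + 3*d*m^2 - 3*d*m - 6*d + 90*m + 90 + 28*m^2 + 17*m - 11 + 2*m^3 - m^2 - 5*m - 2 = 21*d + 2*m^3 + m^2*(3*d + 27) + m*(24*d + 102) + 77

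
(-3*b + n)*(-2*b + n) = 6*b^2 - 5*b*n + n^2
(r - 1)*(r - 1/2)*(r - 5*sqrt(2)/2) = r^3 - 5*sqrt(2)*r^2/2 - 3*r^2/2 + r/2 + 15*sqrt(2)*r/4 - 5*sqrt(2)/4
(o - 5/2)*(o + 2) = o^2 - o/2 - 5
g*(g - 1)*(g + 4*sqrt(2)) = g^3 - g^2 + 4*sqrt(2)*g^2 - 4*sqrt(2)*g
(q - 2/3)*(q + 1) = q^2 + q/3 - 2/3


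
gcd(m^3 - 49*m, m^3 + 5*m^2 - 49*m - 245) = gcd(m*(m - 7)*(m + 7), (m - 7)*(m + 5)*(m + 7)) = m^2 - 49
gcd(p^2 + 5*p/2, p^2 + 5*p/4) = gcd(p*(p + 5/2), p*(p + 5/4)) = p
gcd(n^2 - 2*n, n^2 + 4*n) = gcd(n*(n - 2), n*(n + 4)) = n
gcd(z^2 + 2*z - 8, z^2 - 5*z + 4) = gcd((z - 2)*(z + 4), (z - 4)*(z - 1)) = 1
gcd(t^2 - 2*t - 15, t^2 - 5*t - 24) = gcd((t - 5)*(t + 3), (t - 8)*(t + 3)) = t + 3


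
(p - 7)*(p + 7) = p^2 - 49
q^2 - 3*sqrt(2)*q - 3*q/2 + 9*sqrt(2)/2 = (q - 3/2)*(q - 3*sqrt(2))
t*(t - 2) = t^2 - 2*t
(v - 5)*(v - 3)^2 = v^3 - 11*v^2 + 39*v - 45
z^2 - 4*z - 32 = (z - 8)*(z + 4)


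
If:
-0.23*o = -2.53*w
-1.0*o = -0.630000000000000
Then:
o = 0.63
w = 0.06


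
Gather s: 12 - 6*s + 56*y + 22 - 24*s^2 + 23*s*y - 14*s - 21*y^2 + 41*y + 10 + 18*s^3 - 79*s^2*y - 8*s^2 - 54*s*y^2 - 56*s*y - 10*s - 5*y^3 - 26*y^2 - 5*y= 18*s^3 + s^2*(-79*y - 32) + s*(-54*y^2 - 33*y - 30) - 5*y^3 - 47*y^2 + 92*y + 44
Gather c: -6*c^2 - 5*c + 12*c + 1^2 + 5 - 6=-6*c^2 + 7*c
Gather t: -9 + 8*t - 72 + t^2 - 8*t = t^2 - 81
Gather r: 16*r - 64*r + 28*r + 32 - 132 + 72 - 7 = -20*r - 35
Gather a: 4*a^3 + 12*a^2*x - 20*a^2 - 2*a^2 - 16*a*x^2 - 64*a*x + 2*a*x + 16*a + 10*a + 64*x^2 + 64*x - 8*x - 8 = 4*a^3 + a^2*(12*x - 22) + a*(-16*x^2 - 62*x + 26) + 64*x^2 + 56*x - 8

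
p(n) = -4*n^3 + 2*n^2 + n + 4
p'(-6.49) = -530.40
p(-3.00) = 127.00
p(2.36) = -35.08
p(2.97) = -80.18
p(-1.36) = 16.40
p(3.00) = -83.00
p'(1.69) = -26.51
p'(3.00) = -95.00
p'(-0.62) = -6.09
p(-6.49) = 1175.19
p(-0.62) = 5.10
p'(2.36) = -56.40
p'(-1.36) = -26.64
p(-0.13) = 3.91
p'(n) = -12*n^2 + 4*n + 1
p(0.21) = 4.26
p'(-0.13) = 0.28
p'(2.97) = -92.97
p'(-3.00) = -119.00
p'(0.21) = 1.31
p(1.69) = -7.91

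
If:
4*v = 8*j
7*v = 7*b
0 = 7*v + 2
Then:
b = -2/7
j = -1/7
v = -2/7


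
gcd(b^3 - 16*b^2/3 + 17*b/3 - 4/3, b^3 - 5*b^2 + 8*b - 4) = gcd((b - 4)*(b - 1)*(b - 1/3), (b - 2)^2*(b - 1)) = b - 1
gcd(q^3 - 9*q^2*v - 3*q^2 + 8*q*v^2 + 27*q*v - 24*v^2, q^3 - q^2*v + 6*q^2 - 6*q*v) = q - v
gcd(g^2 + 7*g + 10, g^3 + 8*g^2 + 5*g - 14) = g + 2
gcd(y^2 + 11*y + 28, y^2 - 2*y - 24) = y + 4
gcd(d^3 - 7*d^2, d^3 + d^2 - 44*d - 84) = d - 7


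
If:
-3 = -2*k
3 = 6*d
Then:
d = 1/2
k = 3/2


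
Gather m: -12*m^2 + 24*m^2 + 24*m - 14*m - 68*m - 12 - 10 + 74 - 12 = 12*m^2 - 58*m + 40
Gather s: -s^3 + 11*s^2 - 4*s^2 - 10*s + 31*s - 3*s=-s^3 + 7*s^2 + 18*s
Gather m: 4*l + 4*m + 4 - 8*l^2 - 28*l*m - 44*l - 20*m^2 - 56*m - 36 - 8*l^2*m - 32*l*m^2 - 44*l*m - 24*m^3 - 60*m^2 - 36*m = -8*l^2 - 40*l - 24*m^3 + m^2*(-32*l - 80) + m*(-8*l^2 - 72*l - 88) - 32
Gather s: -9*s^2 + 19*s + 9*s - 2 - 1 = -9*s^2 + 28*s - 3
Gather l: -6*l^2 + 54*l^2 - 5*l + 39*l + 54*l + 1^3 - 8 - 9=48*l^2 + 88*l - 16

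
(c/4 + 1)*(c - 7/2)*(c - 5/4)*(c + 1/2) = c^4/4 - c^3/16 - 15*c^2/4 + 163*c/64 + 35/16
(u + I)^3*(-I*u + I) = -I*u^4 + 3*u^3 + I*u^3 - 3*u^2 + 3*I*u^2 - u - 3*I*u + 1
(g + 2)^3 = g^3 + 6*g^2 + 12*g + 8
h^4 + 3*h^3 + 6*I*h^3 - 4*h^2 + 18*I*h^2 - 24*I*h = h*(h - 1)*(h + 4)*(h + 6*I)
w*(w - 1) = w^2 - w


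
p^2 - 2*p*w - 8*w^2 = (p - 4*w)*(p + 2*w)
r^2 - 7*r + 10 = (r - 5)*(r - 2)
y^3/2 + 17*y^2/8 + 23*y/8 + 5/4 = (y/2 + 1/2)*(y + 5/4)*(y + 2)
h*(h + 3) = h^2 + 3*h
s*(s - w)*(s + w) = s^3 - s*w^2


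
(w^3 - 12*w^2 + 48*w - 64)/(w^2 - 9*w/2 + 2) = 2*(w^2 - 8*w + 16)/(2*w - 1)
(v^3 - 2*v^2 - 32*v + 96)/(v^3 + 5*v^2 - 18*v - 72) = (v - 4)/(v + 3)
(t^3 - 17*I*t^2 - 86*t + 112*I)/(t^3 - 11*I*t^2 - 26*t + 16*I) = (t - 7*I)/(t - I)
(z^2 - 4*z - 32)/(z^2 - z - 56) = (z + 4)/(z + 7)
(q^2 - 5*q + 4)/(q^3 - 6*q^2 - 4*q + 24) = (q^2 - 5*q + 4)/(q^3 - 6*q^2 - 4*q + 24)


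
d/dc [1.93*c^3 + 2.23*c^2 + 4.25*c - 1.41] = 5.79*c^2 + 4.46*c + 4.25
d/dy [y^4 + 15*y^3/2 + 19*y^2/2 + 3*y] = 4*y^3 + 45*y^2/2 + 19*y + 3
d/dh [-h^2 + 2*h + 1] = 2 - 2*h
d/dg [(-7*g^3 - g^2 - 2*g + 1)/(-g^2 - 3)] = (7*g^4 + 61*g^2 + 8*g + 6)/(g^4 + 6*g^2 + 9)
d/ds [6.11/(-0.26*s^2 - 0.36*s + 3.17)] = (3.1772*s + 2.1996)/(0.26*s^2 + 0.36*s - 3.17)^2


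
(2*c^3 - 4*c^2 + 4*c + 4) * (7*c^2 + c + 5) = 14*c^5 - 26*c^4 + 34*c^3 + 12*c^2 + 24*c + 20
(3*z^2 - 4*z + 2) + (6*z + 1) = 3*z^2 + 2*z + 3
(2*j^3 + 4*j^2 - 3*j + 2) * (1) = 2*j^3 + 4*j^2 - 3*j + 2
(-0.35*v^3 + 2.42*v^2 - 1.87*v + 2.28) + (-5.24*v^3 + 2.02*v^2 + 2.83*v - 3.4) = -5.59*v^3 + 4.44*v^2 + 0.96*v - 1.12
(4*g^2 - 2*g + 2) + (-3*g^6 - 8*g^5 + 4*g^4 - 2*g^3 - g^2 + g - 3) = -3*g^6 - 8*g^5 + 4*g^4 - 2*g^3 + 3*g^2 - g - 1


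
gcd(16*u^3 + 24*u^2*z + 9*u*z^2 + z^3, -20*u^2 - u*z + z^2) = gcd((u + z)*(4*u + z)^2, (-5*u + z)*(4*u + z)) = 4*u + z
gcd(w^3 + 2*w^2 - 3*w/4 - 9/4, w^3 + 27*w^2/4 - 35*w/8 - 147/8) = w + 3/2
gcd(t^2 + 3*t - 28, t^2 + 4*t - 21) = t + 7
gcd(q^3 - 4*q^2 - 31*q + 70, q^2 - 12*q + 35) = q - 7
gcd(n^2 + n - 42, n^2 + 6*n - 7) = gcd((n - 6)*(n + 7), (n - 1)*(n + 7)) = n + 7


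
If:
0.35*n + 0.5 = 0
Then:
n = -1.43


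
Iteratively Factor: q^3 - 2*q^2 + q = (q - 1)*(q^2 - q) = (q - 1)^2*(q)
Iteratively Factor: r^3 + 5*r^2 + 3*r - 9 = (r + 3)*(r^2 + 2*r - 3) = (r + 3)^2*(r - 1)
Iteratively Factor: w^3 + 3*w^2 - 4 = (w - 1)*(w^2 + 4*w + 4) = (w - 1)*(w + 2)*(w + 2)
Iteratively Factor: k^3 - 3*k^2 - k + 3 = (k - 1)*(k^2 - 2*k - 3) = (k - 3)*(k - 1)*(k + 1)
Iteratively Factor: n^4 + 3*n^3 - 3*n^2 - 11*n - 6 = (n + 1)*(n^3 + 2*n^2 - 5*n - 6) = (n - 2)*(n + 1)*(n^2 + 4*n + 3) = (n - 2)*(n + 1)^2*(n + 3)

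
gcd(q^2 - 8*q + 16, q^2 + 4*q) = 1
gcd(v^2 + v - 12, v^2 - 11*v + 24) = v - 3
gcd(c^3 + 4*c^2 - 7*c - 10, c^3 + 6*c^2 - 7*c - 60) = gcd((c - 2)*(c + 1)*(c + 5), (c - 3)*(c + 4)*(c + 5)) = c + 5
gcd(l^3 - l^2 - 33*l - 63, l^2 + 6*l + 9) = l^2 + 6*l + 9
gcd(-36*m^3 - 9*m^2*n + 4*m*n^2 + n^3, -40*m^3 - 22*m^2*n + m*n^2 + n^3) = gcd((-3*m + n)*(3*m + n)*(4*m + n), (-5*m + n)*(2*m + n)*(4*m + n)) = 4*m + n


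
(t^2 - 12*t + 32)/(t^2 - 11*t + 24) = (t - 4)/(t - 3)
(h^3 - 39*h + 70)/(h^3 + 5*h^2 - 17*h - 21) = (h^2 - 7*h + 10)/(h^2 - 2*h - 3)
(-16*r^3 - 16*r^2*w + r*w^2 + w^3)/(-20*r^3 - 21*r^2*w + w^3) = (4*r - w)/(5*r - w)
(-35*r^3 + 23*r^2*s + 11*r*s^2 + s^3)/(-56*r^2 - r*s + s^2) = (5*r^2 - 4*r*s - s^2)/(8*r - s)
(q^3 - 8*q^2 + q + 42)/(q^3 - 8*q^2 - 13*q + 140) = (q^2 - q - 6)/(q^2 - q - 20)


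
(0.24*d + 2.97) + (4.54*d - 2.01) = 4.78*d + 0.96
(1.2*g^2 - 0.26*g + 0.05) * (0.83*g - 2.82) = 0.996*g^3 - 3.5998*g^2 + 0.7747*g - 0.141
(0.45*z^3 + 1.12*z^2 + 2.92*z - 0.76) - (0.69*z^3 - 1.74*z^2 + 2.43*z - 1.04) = -0.24*z^3 + 2.86*z^2 + 0.49*z + 0.28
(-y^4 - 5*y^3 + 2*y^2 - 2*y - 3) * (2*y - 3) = -2*y^5 - 7*y^4 + 19*y^3 - 10*y^2 + 9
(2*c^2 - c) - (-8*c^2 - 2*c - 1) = 10*c^2 + c + 1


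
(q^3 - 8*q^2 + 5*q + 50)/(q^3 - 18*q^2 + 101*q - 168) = (q^3 - 8*q^2 + 5*q + 50)/(q^3 - 18*q^2 + 101*q - 168)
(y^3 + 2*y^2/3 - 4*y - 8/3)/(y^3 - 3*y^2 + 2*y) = (3*y^2 + 8*y + 4)/(3*y*(y - 1))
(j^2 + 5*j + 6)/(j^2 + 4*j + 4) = (j + 3)/(j + 2)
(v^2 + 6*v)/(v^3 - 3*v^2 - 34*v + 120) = v/(v^2 - 9*v + 20)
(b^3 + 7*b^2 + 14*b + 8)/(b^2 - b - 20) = (b^2 + 3*b + 2)/(b - 5)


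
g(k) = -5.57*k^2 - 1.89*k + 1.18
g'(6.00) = -68.73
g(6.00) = -210.68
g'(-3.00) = 31.53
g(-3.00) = -43.28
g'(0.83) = -11.14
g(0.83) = -4.23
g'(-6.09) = 65.95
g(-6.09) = -193.89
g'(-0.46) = 3.23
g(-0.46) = 0.87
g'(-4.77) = 51.25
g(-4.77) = -116.54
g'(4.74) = -54.69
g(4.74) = -132.92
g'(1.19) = -15.15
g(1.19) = -8.96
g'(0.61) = -8.69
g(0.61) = -2.05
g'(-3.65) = 38.77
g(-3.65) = -66.13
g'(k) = -11.14*k - 1.89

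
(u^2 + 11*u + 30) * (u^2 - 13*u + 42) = u^4 - 2*u^3 - 71*u^2 + 72*u + 1260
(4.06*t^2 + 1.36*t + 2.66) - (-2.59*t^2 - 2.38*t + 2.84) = 6.65*t^2 + 3.74*t - 0.18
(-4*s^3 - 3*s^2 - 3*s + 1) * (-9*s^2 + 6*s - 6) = 36*s^5 + 3*s^4 + 33*s^3 - 9*s^2 + 24*s - 6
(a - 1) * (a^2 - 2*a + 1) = a^3 - 3*a^2 + 3*a - 1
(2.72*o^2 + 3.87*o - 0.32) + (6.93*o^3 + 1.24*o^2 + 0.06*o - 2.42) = 6.93*o^3 + 3.96*o^2 + 3.93*o - 2.74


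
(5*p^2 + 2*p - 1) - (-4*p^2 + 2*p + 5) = 9*p^2 - 6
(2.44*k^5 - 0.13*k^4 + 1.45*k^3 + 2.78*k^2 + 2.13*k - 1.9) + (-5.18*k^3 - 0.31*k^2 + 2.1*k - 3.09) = 2.44*k^5 - 0.13*k^4 - 3.73*k^3 + 2.47*k^2 + 4.23*k - 4.99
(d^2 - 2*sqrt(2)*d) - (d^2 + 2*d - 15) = -2*sqrt(2)*d - 2*d + 15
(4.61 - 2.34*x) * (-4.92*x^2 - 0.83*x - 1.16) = 11.5128*x^3 - 20.739*x^2 - 1.1119*x - 5.3476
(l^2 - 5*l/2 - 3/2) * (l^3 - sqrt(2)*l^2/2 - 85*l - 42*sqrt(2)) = l^5 - 5*l^4/2 - sqrt(2)*l^4/2 - 173*l^3/2 + 5*sqrt(2)*l^3/4 - 165*sqrt(2)*l^2/4 + 425*l^2/2 + 255*l/2 + 105*sqrt(2)*l + 63*sqrt(2)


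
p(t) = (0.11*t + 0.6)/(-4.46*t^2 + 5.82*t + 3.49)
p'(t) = (0.11*t + 0.6)*(8.92*t - 5.82)/(-4.46*t^2 + 5.82*t + 3.49)^2 + 0.11/(-4.46*t^2 + 5.82*t + 3.49)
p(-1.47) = -0.03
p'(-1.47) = -0.05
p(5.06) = -0.01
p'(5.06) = 0.01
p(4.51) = -0.02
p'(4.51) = 0.01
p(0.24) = 0.14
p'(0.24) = -0.08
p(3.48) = -0.03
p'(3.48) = 0.02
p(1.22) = 0.19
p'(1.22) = 0.27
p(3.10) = -0.04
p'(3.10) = 0.04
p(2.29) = -0.13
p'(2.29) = 0.27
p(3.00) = -0.05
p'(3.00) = 0.05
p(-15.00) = 0.00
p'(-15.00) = 0.00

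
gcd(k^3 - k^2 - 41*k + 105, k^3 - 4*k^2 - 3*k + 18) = k - 3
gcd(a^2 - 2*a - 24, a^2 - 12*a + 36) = a - 6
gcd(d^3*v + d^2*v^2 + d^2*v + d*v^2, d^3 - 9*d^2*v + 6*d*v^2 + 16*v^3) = d + v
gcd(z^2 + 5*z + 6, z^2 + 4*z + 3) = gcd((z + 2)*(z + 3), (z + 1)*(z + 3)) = z + 3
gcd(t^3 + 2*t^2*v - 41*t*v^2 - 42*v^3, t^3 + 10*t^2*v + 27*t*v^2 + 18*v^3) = t + v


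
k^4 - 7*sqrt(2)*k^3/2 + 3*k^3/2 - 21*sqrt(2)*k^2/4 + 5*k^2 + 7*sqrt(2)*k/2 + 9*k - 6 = (k - 1/2)*(k + 2)*(k - 2*sqrt(2))*(k - 3*sqrt(2)/2)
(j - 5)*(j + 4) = j^2 - j - 20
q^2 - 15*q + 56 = (q - 8)*(q - 7)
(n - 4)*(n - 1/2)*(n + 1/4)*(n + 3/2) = n^4 - 11*n^3/4 - 11*n^2/2 + 29*n/16 + 3/4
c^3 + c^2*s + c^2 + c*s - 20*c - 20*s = (c - 4)*(c + 5)*(c + s)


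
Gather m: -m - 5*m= -6*m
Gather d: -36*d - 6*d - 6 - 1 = -42*d - 7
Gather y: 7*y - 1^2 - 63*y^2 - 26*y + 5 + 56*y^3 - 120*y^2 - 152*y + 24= 56*y^3 - 183*y^2 - 171*y + 28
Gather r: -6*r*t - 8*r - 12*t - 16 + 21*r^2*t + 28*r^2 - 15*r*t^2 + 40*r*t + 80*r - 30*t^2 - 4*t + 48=r^2*(21*t + 28) + r*(-15*t^2 + 34*t + 72) - 30*t^2 - 16*t + 32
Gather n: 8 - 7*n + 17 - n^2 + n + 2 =-n^2 - 6*n + 27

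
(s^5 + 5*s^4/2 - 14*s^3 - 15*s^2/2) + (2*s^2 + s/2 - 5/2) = s^5 + 5*s^4/2 - 14*s^3 - 11*s^2/2 + s/2 - 5/2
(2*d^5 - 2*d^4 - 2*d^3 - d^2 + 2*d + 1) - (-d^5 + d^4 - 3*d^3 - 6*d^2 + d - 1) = 3*d^5 - 3*d^4 + d^3 + 5*d^2 + d + 2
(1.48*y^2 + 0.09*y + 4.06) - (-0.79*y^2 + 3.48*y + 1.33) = 2.27*y^2 - 3.39*y + 2.73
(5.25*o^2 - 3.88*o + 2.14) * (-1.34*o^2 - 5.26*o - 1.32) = -7.035*o^4 - 22.4158*o^3 + 10.6112*o^2 - 6.1348*o - 2.8248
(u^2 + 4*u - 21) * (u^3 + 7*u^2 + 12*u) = u^5 + 11*u^4 + 19*u^3 - 99*u^2 - 252*u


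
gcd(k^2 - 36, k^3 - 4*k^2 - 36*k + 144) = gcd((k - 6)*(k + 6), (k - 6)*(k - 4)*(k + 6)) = k^2 - 36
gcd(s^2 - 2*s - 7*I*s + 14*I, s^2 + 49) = s - 7*I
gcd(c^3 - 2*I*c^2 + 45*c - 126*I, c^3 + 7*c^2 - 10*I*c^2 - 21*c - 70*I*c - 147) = c - 3*I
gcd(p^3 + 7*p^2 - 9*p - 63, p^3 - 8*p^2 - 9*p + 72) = p^2 - 9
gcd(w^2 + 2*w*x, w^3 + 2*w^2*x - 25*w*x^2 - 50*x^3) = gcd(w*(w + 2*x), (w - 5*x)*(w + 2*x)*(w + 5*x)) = w + 2*x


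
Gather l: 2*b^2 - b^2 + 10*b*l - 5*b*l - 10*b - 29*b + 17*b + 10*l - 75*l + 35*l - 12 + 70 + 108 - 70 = b^2 - 22*b + l*(5*b - 30) + 96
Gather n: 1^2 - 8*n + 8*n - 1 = 0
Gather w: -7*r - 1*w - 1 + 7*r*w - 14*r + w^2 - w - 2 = -21*r + w^2 + w*(7*r - 2) - 3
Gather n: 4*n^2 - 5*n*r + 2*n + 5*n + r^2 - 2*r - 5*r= 4*n^2 + n*(7 - 5*r) + r^2 - 7*r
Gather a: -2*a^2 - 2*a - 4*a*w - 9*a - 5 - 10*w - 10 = -2*a^2 + a*(-4*w - 11) - 10*w - 15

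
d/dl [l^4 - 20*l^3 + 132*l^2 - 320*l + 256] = 4*l^3 - 60*l^2 + 264*l - 320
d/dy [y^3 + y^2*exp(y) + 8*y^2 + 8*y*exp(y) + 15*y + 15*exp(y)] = y^2*exp(y) + 3*y^2 + 10*y*exp(y) + 16*y + 23*exp(y) + 15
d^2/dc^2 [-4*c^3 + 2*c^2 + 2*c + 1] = 4 - 24*c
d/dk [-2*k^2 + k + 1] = 1 - 4*k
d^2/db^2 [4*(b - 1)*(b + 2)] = 8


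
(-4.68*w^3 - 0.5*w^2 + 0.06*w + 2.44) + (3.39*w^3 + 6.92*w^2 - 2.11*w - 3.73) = -1.29*w^3 + 6.42*w^2 - 2.05*w - 1.29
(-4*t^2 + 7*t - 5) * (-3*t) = 12*t^3 - 21*t^2 + 15*t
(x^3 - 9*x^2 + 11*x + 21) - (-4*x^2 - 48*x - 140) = x^3 - 5*x^2 + 59*x + 161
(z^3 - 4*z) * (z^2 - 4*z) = z^5 - 4*z^4 - 4*z^3 + 16*z^2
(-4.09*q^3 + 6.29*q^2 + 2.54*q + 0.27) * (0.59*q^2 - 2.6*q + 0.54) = -2.4131*q^5 + 14.3451*q^4 - 17.064*q^3 - 3.0481*q^2 + 0.6696*q + 0.1458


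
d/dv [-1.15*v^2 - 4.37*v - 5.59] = -2.3*v - 4.37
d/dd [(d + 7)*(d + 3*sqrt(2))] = 2*d + 3*sqrt(2) + 7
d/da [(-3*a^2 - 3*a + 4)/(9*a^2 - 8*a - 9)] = (51*a^2 - 18*a + 59)/(81*a^4 - 144*a^3 - 98*a^2 + 144*a + 81)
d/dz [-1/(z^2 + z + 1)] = (2*z + 1)/(z^2 + z + 1)^2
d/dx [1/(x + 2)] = -1/(x + 2)^2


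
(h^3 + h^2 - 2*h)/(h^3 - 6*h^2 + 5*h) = (h + 2)/(h - 5)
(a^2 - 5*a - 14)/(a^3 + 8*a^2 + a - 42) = (a^2 - 5*a - 14)/(a^3 + 8*a^2 + a - 42)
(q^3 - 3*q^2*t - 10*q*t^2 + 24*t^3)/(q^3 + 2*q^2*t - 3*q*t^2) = (q^2 - 6*q*t + 8*t^2)/(q*(q - t))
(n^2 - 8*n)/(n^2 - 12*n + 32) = n/(n - 4)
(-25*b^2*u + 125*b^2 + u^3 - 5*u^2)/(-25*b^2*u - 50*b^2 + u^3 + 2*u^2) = (u - 5)/(u + 2)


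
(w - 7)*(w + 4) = w^2 - 3*w - 28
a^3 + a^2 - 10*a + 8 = (a - 2)*(a - 1)*(a + 4)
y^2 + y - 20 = (y - 4)*(y + 5)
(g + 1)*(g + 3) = g^2 + 4*g + 3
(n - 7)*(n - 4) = n^2 - 11*n + 28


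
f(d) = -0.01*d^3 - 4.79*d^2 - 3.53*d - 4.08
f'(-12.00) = 107.11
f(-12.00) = -634.20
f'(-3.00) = 24.94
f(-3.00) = -36.33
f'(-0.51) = 1.35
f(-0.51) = -3.52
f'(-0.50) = 1.25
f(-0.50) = -3.51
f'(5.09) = -53.07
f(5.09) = -147.47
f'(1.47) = -17.68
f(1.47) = -19.65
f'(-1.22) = 8.11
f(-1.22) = -6.88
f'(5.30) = -55.15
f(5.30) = -158.83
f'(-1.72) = 12.86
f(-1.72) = -12.13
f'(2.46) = -27.28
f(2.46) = -41.90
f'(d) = -0.03*d^2 - 9.58*d - 3.53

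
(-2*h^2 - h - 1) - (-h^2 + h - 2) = -h^2 - 2*h + 1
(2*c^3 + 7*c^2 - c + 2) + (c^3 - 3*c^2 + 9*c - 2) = 3*c^3 + 4*c^2 + 8*c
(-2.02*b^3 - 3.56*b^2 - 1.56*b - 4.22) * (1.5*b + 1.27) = -3.03*b^4 - 7.9054*b^3 - 6.8612*b^2 - 8.3112*b - 5.3594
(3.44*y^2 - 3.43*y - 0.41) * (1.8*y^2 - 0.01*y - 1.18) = 6.192*y^4 - 6.2084*y^3 - 4.7629*y^2 + 4.0515*y + 0.4838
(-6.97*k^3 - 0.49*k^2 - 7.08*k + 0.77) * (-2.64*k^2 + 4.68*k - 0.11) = 18.4008*k^5 - 31.326*k^4 + 17.1647*k^3 - 35.1133*k^2 + 4.3824*k - 0.0847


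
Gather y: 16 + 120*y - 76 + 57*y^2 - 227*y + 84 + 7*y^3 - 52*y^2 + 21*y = 7*y^3 + 5*y^2 - 86*y + 24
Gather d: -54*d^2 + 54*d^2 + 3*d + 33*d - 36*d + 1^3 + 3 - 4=0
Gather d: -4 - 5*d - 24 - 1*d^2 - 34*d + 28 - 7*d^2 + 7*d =-8*d^2 - 32*d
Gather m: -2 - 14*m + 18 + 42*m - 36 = 28*m - 20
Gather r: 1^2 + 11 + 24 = 36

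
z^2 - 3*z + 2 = (z - 2)*(z - 1)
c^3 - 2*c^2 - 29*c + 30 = (c - 6)*(c - 1)*(c + 5)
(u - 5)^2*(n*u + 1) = n*u^3 - 10*n*u^2 + 25*n*u + u^2 - 10*u + 25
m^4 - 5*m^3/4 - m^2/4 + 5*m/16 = m*(m - 5/4)*(m - 1/2)*(m + 1/2)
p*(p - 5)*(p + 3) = p^3 - 2*p^2 - 15*p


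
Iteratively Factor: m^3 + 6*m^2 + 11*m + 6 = (m + 1)*(m^2 + 5*m + 6) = (m + 1)*(m + 3)*(m + 2)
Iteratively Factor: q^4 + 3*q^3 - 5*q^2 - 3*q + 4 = (q - 1)*(q^3 + 4*q^2 - q - 4) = (q - 1)*(q + 1)*(q^2 + 3*q - 4) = (q - 1)*(q + 1)*(q + 4)*(q - 1)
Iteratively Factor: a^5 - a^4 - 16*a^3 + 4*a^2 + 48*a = (a - 2)*(a^4 + a^3 - 14*a^2 - 24*a) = a*(a - 2)*(a^3 + a^2 - 14*a - 24) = a*(a - 2)*(a + 2)*(a^2 - a - 12) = a*(a - 2)*(a + 2)*(a + 3)*(a - 4)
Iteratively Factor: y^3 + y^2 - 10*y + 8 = (y - 1)*(y^2 + 2*y - 8) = (y - 1)*(y + 4)*(y - 2)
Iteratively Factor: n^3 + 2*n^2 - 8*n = (n + 4)*(n^2 - 2*n) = (n - 2)*(n + 4)*(n)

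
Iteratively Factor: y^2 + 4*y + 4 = (y + 2)*(y + 2)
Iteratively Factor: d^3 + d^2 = (d)*(d^2 + d) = d*(d + 1)*(d)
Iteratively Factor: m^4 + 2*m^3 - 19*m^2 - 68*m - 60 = (m + 3)*(m^3 - m^2 - 16*m - 20) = (m + 2)*(m + 3)*(m^2 - 3*m - 10) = (m + 2)^2*(m + 3)*(m - 5)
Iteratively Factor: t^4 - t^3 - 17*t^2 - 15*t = (t)*(t^3 - t^2 - 17*t - 15) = t*(t - 5)*(t^2 + 4*t + 3) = t*(t - 5)*(t + 1)*(t + 3)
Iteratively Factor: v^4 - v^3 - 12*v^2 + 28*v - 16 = (v - 1)*(v^3 - 12*v + 16) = (v - 2)*(v - 1)*(v^2 + 2*v - 8) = (v - 2)^2*(v - 1)*(v + 4)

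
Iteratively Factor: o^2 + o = (o)*(o + 1)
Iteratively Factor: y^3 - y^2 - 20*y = (y - 5)*(y^2 + 4*y) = y*(y - 5)*(y + 4)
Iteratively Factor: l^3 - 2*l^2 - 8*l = (l)*(l^2 - 2*l - 8) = l*(l - 4)*(l + 2)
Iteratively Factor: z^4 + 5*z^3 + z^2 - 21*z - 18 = (z + 3)*(z^3 + 2*z^2 - 5*z - 6) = (z + 1)*(z + 3)*(z^2 + z - 6) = (z + 1)*(z + 3)^2*(z - 2)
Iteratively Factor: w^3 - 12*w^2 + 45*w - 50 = (w - 2)*(w^2 - 10*w + 25) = (w - 5)*(w - 2)*(w - 5)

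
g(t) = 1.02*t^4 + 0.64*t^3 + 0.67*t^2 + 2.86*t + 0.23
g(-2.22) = 14.96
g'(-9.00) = -2828.00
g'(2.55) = 86.41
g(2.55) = 65.62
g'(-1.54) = -9.55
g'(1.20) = 14.28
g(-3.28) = 93.53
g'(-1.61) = -11.35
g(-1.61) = 1.54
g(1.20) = 7.85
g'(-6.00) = -817.34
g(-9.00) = 6254.42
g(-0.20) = -0.32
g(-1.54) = 0.81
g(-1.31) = -0.80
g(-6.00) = 1190.87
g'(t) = 4.08*t^3 + 1.92*t^2 + 1.34*t + 2.86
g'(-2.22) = -35.29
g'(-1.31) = -4.77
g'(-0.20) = 2.64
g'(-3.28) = -124.85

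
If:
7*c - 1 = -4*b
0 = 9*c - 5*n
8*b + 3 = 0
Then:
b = -3/8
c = 5/14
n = 9/14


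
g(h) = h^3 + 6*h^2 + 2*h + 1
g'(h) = 3*h^2 + 12*h + 2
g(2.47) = 57.61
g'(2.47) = 49.94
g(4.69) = 245.52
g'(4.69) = 124.27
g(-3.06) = 22.41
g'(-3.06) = -6.63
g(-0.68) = 2.10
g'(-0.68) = -4.77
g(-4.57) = 21.73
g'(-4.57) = 9.81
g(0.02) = 1.04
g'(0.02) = 2.24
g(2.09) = 40.52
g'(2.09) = 40.18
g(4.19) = 188.28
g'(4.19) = 104.95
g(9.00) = 1234.00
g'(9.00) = 353.00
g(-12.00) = -887.00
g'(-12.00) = 290.00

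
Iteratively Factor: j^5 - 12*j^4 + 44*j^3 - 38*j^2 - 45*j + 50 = (j - 2)*(j^4 - 10*j^3 + 24*j^2 + 10*j - 25) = (j - 2)*(j - 1)*(j^3 - 9*j^2 + 15*j + 25) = (j - 5)*(j - 2)*(j - 1)*(j^2 - 4*j - 5) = (j - 5)*(j - 2)*(j - 1)*(j + 1)*(j - 5)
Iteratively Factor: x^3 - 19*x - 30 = (x + 3)*(x^2 - 3*x - 10) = (x - 5)*(x + 3)*(x + 2)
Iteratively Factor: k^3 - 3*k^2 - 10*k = (k)*(k^2 - 3*k - 10) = k*(k - 5)*(k + 2)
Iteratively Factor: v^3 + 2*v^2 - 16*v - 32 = (v + 2)*(v^2 - 16) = (v - 4)*(v + 2)*(v + 4)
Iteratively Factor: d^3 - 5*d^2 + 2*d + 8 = (d - 4)*(d^2 - d - 2) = (d - 4)*(d + 1)*(d - 2)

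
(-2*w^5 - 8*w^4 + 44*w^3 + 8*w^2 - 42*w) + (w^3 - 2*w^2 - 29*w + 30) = -2*w^5 - 8*w^4 + 45*w^3 + 6*w^2 - 71*w + 30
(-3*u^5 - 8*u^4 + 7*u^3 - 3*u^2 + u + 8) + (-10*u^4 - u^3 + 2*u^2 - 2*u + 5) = -3*u^5 - 18*u^4 + 6*u^3 - u^2 - u + 13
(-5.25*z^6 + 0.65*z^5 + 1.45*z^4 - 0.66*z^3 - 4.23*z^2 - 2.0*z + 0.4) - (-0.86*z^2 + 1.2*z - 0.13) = -5.25*z^6 + 0.65*z^5 + 1.45*z^4 - 0.66*z^3 - 3.37*z^2 - 3.2*z + 0.53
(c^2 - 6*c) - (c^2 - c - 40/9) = 40/9 - 5*c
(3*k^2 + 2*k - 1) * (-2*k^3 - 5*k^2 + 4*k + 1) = -6*k^5 - 19*k^4 + 4*k^3 + 16*k^2 - 2*k - 1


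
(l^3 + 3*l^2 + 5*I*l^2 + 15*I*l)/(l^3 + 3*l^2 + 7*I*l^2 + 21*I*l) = (l + 5*I)/(l + 7*I)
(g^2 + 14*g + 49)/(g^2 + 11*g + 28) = (g + 7)/(g + 4)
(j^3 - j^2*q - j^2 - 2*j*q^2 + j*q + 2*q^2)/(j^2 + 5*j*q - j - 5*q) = (j^2 - j*q - 2*q^2)/(j + 5*q)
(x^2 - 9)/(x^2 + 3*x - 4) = (x^2 - 9)/(x^2 + 3*x - 4)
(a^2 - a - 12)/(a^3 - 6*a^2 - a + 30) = (a^2 - a - 12)/(a^3 - 6*a^2 - a + 30)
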